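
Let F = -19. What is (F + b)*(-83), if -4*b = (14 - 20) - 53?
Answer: 1411/4 ≈ 352.75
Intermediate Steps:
b = 59/4 (b = -((14 - 20) - 53)/4 = -(-6 - 53)/4 = -¼*(-59) = 59/4 ≈ 14.750)
(F + b)*(-83) = (-19 + 59/4)*(-83) = -17/4*(-83) = 1411/4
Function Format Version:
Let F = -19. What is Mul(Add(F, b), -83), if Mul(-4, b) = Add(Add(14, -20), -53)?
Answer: Rational(1411, 4) ≈ 352.75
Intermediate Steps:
b = Rational(59, 4) (b = Mul(Rational(-1, 4), Add(Add(14, -20), -53)) = Mul(Rational(-1, 4), Add(-6, -53)) = Mul(Rational(-1, 4), -59) = Rational(59, 4) ≈ 14.750)
Mul(Add(F, b), -83) = Mul(Add(-19, Rational(59, 4)), -83) = Mul(Rational(-17, 4), -83) = Rational(1411, 4)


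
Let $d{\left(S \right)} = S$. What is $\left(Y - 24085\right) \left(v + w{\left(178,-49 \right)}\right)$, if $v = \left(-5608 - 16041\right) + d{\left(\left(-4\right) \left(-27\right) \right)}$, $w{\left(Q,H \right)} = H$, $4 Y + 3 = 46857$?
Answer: $267100685$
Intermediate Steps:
$Y = \frac{23427}{2}$ ($Y = - \frac{3}{4} + \frac{1}{4} \cdot 46857 = - \frac{3}{4} + \frac{46857}{4} = \frac{23427}{2} \approx 11714.0$)
$v = -21541$ ($v = \left(-5608 - 16041\right) - -108 = -21649 + 108 = -21541$)
$\left(Y - 24085\right) \left(v + w{\left(178,-49 \right)}\right) = \left(\frac{23427}{2} - 24085\right) \left(-21541 - 49\right) = \left(- \frac{24743}{2}\right) \left(-21590\right) = 267100685$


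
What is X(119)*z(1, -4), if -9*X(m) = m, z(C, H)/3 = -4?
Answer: 476/3 ≈ 158.67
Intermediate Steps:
z(C, H) = -12 (z(C, H) = 3*(-4) = -12)
X(m) = -m/9
X(119)*z(1, -4) = -⅑*119*(-12) = -119/9*(-12) = 476/3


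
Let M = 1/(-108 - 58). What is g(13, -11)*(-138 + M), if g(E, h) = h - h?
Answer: 0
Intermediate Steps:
g(E, h) = 0
M = -1/166 (M = 1/(-166) = -1/166 ≈ -0.0060241)
g(13, -11)*(-138 + M) = 0*(-138 - 1/166) = 0*(-22909/166) = 0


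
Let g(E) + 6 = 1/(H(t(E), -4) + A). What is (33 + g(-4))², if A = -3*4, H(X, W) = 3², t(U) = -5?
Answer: 6400/9 ≈ 711.11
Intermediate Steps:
H(X, W) = 9
A = -12
g(E) = -19/3 (g(E) = -6 + 1/(9 - 12) = -6 + 1/(-3) = -6 - ⅓ = -19/3)
(33 + g(-4))² = (33 - 19/3)² = (80/3)² = 6400/9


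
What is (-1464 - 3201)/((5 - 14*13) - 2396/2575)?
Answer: 12012375/458171 ≈ 26.218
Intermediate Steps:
(-1464 - 3201)/((5 - 14*13) - 2396/2575) = -4665/((5 - 182) - 2396*1/2575) = -4665/(-177 - 2396/2575) = -4665/(-458171/2575) = -4665*(-2575/458171) = 12012375/458171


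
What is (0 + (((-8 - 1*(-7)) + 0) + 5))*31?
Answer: 124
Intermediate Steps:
(0 + (((-8 - 1*(-7)) + 0) + 5))*31 = (0 + (((-8 + 7) + 0) + 5))*31 = (0 + ((-1 + 0) + 5))*31 = (0 + (-1 + 5))*31 = (0 + 4)*31 = 4*31 = 124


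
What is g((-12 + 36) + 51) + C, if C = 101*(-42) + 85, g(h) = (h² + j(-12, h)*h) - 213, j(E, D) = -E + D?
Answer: 7780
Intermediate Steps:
j(E, D) = D - E
g(h) = -213 + h² + h*(12 + h) (g(h) = (h² + (h - 1*(-12))*h) - 213 = (h² + (h + 12)*h) - 213 = (h² + (12 + h)*h) - 213 = (h² + h*(12 + h)) - 213 = -213 + h² + h*(12 + h))
C = -4157 (C = -4242 + 85 = -4157)
g((-12 + 36) + 51) + C = (-213 + ((-12 + 36) + 51)² + ((-12 + 36) + 51)*(12 + ((-12 + 36) + 51))) - 4157 = (-213 + (24 + 51)² + (24 + 51)*(12 + (24 + 51))) - 4157 = (-213 + 75² + 75*(12 + 75)) - 4157 = (-213 + 5625 + 75*87) - 4157 = (-213 + 5625 + 6525) - 4157 = 11937 - 4157 = 7780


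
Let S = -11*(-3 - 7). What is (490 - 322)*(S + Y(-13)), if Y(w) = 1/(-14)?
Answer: 18468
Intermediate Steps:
S = 110 (S = -11*(-10) = 110)
Y(w) = -1/14
(490 - 322)*(S + Y(-13)) = (490 - 322)*(110 - 1/14) = 168*(1539/14) = 18468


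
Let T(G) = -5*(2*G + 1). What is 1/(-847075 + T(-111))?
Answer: -1/845970 ≈ -1.1821e-6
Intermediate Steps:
T(G) = -5 - 10*G (T(G) = -5*(1 + 2*G) = -5 - 10*G)
1/(-847075 + T(-111)) = 1/(-847075 + (-5 - 10*(-111))) = 1/(-847075 + (-5 + 1110)) = 1/(-847075 + 1105) = 1/(-845970) = -1/845970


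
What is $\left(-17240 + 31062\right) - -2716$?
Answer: $16538$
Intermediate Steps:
$\left(-17240 + 31062\right) - -2716 = 13822 + 2716 = 16538$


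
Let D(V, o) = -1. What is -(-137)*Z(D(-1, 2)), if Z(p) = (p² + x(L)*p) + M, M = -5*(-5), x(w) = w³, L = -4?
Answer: 12330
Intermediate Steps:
M = 25
Z(p) = 25 + p² - 64*p (Z(p) = (p² + (-4)³*p) + 25 = (p² - 64*p) + 25 = 25 + p² - 64*p)
-(-137)*Z(D(-1, 2)) = -(-137)*(25 + (-1)² - 64*(-1)) = -(-137)*(25 + 1 + 64) = -(-137)*90 = -1*(-12330) = 12330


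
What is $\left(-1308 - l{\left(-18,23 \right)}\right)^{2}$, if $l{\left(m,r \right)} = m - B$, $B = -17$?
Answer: $1708249$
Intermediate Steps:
$l{\left(m,r \right)} = 17 + m$ ($l{\left(m,r \right)} = m - -17 = m + 17 = 17 + m$)
$\left(-1308 - l{\left(-18,23 \right)}\right)^{2} = \left(-1308 - \left(17 - 18\right)\right)^{2} = \left(-1308 - -1\right)^{2} = \left(-1308 + 1\right)^{2} = \left(-1307\right)^{2} = 1708249$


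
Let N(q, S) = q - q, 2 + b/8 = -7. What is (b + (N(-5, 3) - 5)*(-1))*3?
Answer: -201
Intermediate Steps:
b = -72 (b = -16 + 8*(-7) = -16 - 56 = -72)
N(q, S) = 0
(b + (N(-5, 3) - 5)*(-1))*3 = (-72 + (0 - 5)*(-1))*3 = (-72 - 5*(-1))*3 = (-72 + 5)*3 = -67*3 = -201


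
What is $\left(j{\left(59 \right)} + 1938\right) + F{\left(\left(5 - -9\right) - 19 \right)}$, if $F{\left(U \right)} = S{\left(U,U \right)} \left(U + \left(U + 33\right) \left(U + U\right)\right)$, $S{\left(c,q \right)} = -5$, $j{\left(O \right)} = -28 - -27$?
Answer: $3362$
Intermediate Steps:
$j{\left(O \right)} = -1$ ($j{\left(O \right)} = -28 + 27 = -1$)
$F{\left(U \right)} = - 5 U - 10 U \left(33 + U\right)$ ($F{\left(U \right)} = - 5 \left(U + \left(U + 33\right) \left(U + U\right)\right) = - 5 \left(U + \left(33 + U\right) 2 U\right) = - 5 \left(U + 2 U \left(33 + U\right)\right) = - 5 U - 10 U \left(33 + U\right)$)
$\left(j{\left(59 \right)} + 1938\right) + F{\left(\left(5 - -9\right) - 19 \right)} = \left(-1 + 1938\right) - 5 \left(\left(5 - -9\right) - 19\right) \left(67 + 2 \left(\left(5 - -9\right) - 19\right)\right) = 1937 - 5 \left(\left(5 + 9\right) - 19\right) \left(67 + 2 \left(\left(5 + 9\right) - 19\right)\right) = 1937 - 5 \left(14 - 19\right) \left(67 + 2 \left(14 - 19\right)\right) = 1937 - - 25 \left(67 + 2 \left(-5\right)\right) = 1937 - - 25 \left(67 - 10\right) = 1937 - \left(-25\right) 57 = 1937 + 1425 = 3362$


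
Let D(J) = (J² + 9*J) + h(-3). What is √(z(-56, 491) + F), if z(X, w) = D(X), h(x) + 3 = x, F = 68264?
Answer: √70890 ≈ 266.25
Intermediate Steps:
h(x) = -3 + x
D(J) = -6 + J² + 9*J (D(J) = (J² + 9*J) + (-3 - 3) = (J² + 9*J) - 6 = -6 + J² + 9*J)
z(X, w) = -6 + X² + 9*X
√(z(-56, 491) + F) = √((-6 + (-56)² + 9*(-56)) + 68264) = √((-6 + 3136 - 504) + 68264) = √(2626 + 68264) = √70890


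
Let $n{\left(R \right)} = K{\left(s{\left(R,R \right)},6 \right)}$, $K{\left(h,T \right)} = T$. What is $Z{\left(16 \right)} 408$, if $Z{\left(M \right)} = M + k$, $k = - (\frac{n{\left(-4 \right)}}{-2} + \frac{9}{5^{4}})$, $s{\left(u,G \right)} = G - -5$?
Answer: $\frac{4841328}{625} \approx 7746.1$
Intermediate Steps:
$s{\left(u,G \right)} = 5 + G$ ($s{\left(u,G \right)} = G + 5 = 5 + G$)
$n{\left(R \right)} = 6$
$k = \frac{1866}{625}$ ($k = - (\frac{6}{-2} + \frac{9}{5^{4}}) = - (6 \left(- \frac{1}{2}\right) + \frac{9}{625}) = - (-3 + 9 \cdot \frac{1}{625}) = - (-3 + \frac{9}{625}) = \left(-1\right) \left(- \frac{1866}{625}\right) = \frac{1866}{625} \approx 2.9856$)
$Z{\left(M \right)} = \frac{1866}{625} + M$ ($Z{\left(M \right)} = M + \frac{1866}{625} = \frac{1866}{625} + M$)
$Z{\left(16 \right)} 408 = \left(\frac{1866}{625} + 16\right) 408 = \frac{11866}{625} \cdot 408 = \frac{4841328}{625}$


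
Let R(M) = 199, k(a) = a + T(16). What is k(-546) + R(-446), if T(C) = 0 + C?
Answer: -331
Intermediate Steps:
T(C) = C
k(a) = 16 + a (k(a) = a + 16 = 16 + a)
k(-546) + R(-446) = (16 - 546) + 199 = -530 + 199 = -331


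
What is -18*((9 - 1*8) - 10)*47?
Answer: 7614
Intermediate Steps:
-18*((9 - 1*8) - 10)*47 = -18*((9 - 8) - 10)*47 = -18*(1 - 10)*47 = -18*(-9)*47 = 162*47 = 7614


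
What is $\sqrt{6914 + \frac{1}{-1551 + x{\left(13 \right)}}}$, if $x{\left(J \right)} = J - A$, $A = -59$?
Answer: $\frac{\sqrt{15123965595}}{1479} \approx 83.151$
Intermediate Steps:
$x{\left(J \right)} = 59 + J$ ($x{\left(J \right)} = J - -59 = J + 59 = 59 + J$)
$\sqrt{6914 + \frac{1}{-1551 + x{\left(13 \right)}}} = \sqrt{6914 + \frac{1}{-1551 + \left(59 + 13\right)}} = \sqrt{6914 + \frac{1}{-1551 + 72}} = \sqrt{6914 + \frac{1}{-1479}} = \sqrt{6914 - \frac{1}{1479}} = \sqrt{\frac{10225805}{1479}} = \frac{\sqrt{15123965595}}{1479}$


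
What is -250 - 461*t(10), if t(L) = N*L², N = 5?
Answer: -230750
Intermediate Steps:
t(L) = 5*L²
-250 - 461*t(10) = -250 - 2305*10² = -250 - 2305*100 = -250 - 461*500 = -250 - 230500 = -230750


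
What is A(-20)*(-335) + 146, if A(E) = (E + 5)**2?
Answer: -75229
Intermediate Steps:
A(E) = (5 + E)**2
A(-20)*(-335) + 146 = (5 - 20)**2*(-335) + 146 = (-15)**2*(-335) + 146 = 225*(-335) + 146 = -75375 + 146 = -75229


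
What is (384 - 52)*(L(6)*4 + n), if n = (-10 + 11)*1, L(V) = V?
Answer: 8300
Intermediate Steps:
n = 1 (n = 1*1 = 1)
(384 - 52)*(L(6)*4 + n) = (384 - 52)*(6*4 + 1) = 332*(24 + 1) = 332*25 = 8300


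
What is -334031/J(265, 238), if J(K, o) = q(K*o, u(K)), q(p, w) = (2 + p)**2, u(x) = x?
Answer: -334031/3978077184 ≈ -8.3968e-5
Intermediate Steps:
J(K, o) = (2 + K*o)**2
-334031/J(265, 238) = -334031/(2 + 265*238)**2 = -334031/(2 + 63070)**2 = -334031/(63072**2) = -334031/3978077184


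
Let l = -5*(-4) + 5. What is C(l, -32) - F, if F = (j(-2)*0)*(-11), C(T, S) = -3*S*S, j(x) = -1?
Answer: -3072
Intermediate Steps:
l = 25 (l = 20 + 5 = 25)
C(T, S) = -3*S**2
F = 0 (F = -1*0*(-11) = 0*(-11) = 0)
C(l, -32) - F = -3*(-32)**2 - 1*0 = -3*1024 + 0 = -3072 + 0 = -3072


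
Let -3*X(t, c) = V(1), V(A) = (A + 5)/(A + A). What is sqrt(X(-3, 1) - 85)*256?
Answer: 256*I*sqrt(86) ≈ 2374.0*I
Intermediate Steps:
V(A) = (5 + A)/(2*A) (V(A) = (5 + A)/((2*A)) = (5 + A)*(1/(2*A)) = (5 + A)/(2*A))
X(t, c) = -1 (X(t, c) = -(5 + 1)/(6*1) = -6/6 = -1/3*3 = -1)
sqrt(X(-3, 1) - 85)*256 = sqrt(-1 - 85)*256 = sqrt(-86)*256 = (I*sqrt(86))*256 = 256*I*sqrt(86)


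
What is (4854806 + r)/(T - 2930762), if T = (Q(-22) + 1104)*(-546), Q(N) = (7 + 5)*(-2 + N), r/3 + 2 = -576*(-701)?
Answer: -3033064/1688149 ≈ -1.7967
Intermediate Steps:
r = 1211322 (r = -6 + 3*(-576*(-701)) = -6 + 3*403776 = -6 + 1211328 = 1211322)
Q(N) = -24 + 12*N (Q(N) = 12*(-2 + N) = -24 + 12*N)
T = -445536 (T = ((-24 + 12*(-22)) + 1104)*(-546) = ((-24 - 264) + 1104)*(-546) = (-288 + 1104)*(-546) = 816*(-546) = -445536)
(4854806 + r)/(T - 2930762) = (4854806 + 1211322)/(-445536 - 2930762) = 6066128/(-3376298) = 6066128*(-1/3376298) = -3033064/1688149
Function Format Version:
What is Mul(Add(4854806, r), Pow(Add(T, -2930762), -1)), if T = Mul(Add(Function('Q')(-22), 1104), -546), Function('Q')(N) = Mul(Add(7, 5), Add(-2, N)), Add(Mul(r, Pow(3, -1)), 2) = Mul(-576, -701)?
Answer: Rational(-3033064, 1688149) ≈ -1.7967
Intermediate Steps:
r = 1211322 (r = Add(-6, Mul(3, Mul(-576, -701))) = Add(-6, Mul(3, 403776)) = Add(-6, 1211328) = 1211322)
Function('Q')(N) = Add(-24, Mul(12, N)) (Function('Q')(N) = Mul(12, Add(-2, N)) = Add(-24, Mul(12, N)))
T = -445536 (T = Mul(Add(Add(-24, Mul(12, -22)), 1104), -546) = Mul(Add(Add(-24, -264), 1104), -546) = Mul(Add(-288, 1104), -546) = Mul(816, -546) = -445536)
Mul(Add(4854806, r), Pow(Add(T, -2930762), -1)) = Mul(Add(4854806, 1211322), Pow(Add(-445536, -2930762), -1)) = Mul(6066128, Pow(-3376298, -1)) = Mul(6066128, Rational(-1, 3376298)) = Rational(-3033064, 1688149)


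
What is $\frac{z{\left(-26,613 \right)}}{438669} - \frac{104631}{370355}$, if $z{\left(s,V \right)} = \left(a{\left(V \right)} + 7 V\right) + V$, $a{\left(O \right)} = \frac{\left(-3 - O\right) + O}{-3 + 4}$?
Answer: $- \frac{44083266284}{162463257495} \approx -0.27134$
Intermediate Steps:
$a{\left(O \right)} = -3$ ($a{\left(O \right)} = - \frac{3}{1} = \left(-3\right) 1 = -3$)
$z{\left(s,V \right)} = -3 + 8 V$ ($z{\left(s,V \right)} = \left(-3 + 7 V\right) + V = -3 + 8 V$)
$\frac{z{\left(-26,613 \right)}}{438669} - \frac{104631}{370355} = \frac{-3 + 8 \cdot 613}{438669} - \frac{104631}{370355} = \left(-3 + 4904\right) \frac{1}{438669} - \frac{104631}{370355} = 4901 \cdot \frac{1}{438669} - \frac{104631}{370355} = \frac{4901}{438669} - \frac{104631}{370355} = - \frac{44083266284}{162463257495}$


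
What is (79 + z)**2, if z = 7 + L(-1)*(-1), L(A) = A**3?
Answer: 7569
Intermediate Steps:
z = 8 (z = 7 + (-1)**3*(-1) = 7 - 1*(-1) = 7 + 1 = 8)
(79 + z)**2 = (79 + 8)**2 = 87**2 = 7569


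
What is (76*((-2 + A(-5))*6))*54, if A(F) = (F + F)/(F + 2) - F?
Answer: 155952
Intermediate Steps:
A(F) = -F + 2*F/(2 + F) (A(F) = (2*F)/(2 + F) - F = 2*F/(2 + F) - F = -F + 2*F/(2 + F))
(76*((-2 + A(-5))*6))*54 = (76*((-2 - 1*(-5)**2/(2 - 5))*6))*54 = (76*((-2 - 1*25/(-3))*6))*54 = (76*((-2 - 1*25*(-1/3))*6))*54 = (76*((-2 + 25/3)*6))*54 = (76*((19/3)*6))*54 = (76*38)*54 = 2888*54 = 155952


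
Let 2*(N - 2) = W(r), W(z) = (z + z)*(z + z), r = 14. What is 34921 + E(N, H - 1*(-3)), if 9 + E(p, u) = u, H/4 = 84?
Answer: 35251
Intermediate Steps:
H = 336 (H = 4*84 = 336)
W(z) = 4*z**2 (W(z) = (2*z)*(2*z) = 4*z**2)
N = 394 (N = 2 + (4*14**2)/2 = 2 + (4*196)/2 = 2 + (1/2)*784 = 2 + 392 = 394)
E(p, u) = -9 + u
34921 + E(N, H - 1*(-3)) = 34921 + (-9 + (336 - 1*(-3))) = 34921 + (-9 + (336 + 3)) = 34921 + (-9 + 339) = 34921 + 330 = 35251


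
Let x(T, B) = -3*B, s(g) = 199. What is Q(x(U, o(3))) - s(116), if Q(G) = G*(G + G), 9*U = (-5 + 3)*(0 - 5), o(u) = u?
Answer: -37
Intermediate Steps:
U = 10/9 (U = ((-5 + 3)*(0 - 5))/9 = (-2*(-5))/9 = (1/9)*10 = 10/9 ≈ 1.1111)
Q(G) = 2*G**2 (Q(G) = G*(2*G) = 2*G**2)
Q(x(U, o(3))) - s(116) = 2*(-3*3)**2 - 1*199 = 2*(-9)**2 - 199 = 2*81 - 199 = 162 - 199 = -37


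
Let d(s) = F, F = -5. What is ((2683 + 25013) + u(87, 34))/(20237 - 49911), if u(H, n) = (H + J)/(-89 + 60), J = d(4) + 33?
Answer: -803069/860546 ≈ -0.93321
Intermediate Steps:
d(s) = -5
J = 28 (J = -5 + 33 = 28)
u(H, n) = -28/29 - H/29 (u(H, n) = (H + 28)/(-89 + 60) = (28 + H)/(-29) = (28 + H)*(-1/29) = -28/29 - H/29)
((2683 + 25013) + u(87, 34))/(20237 - 49911) = ((2683 + 25013) + (-28/29 - 1/29*87))/(20237 - 49911) = (27696 + (-28/29 - 3))/(-29674) = (27696 - 115/29)*(-1/29674) = (803069/29)*(-1/29674) = -803069/860546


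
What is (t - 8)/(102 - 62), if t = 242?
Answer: 117/20 ≈ 5.8500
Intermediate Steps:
(t - 8)/(102 - 62) = (242 - 8)/(102 - 62) = 234/40 = 234*(1/40) = 117/20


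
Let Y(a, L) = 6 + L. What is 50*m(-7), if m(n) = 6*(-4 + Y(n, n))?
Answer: -1500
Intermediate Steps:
m(n) = 12 + 6*n (m(n) = 6*(-4 + (6 + n)) = 6*(2 + n) = 12 + 6*n)
50*m(-7) = 50*(12 + 6*(-7)) = 50*(12 - 42) = 50*(-30) = -1500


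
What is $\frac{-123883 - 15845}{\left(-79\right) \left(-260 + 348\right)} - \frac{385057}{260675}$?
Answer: $\frac{4218335017}{226526575} \approx 18.622$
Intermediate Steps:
$\frac{-123883 - 15845}{\left(-79\right) \left(-260 + 348\right)} - \frac{385057}{260675} = \frac{-123883 - 15845}{\left(-79\right) 88} - \frac{385057}{260675} = - \frac{139728}{-6952} - \frac{385057}{260675} = \left(-139728\right) \left(- \frac{1}{6952}\right) - \frac{385057}{260675} = \frac{17466}{869} - \frac{385057}{260675} = \frac{4218335017}{226526575}$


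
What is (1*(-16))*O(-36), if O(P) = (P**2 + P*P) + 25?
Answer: -41872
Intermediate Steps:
O(P) = 25 + 2*P**2 (O(P) = (P**2 + P**2) + 25 = 2*P**2 + 25 = 25 + 2*P**2)
(1*(-16))*O(-36) = (1*(-16))*(25 + 2*(-36)**2) = -16*(25 + 2*1296) = -16*(25 + 2592) = -16*2617 = -41872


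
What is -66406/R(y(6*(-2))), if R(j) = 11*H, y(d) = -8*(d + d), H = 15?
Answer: -66406/165 ≈ -402.46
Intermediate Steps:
y(d) = -16*d
R(j) = 165 (R(j) = 11*15 = 165)
-66406/R(y(6*(-2))) = -66406/165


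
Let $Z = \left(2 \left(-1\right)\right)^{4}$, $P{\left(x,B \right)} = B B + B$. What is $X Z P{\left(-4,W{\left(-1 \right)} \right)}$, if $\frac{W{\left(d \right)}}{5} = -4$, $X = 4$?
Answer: $24320$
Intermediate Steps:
$W{\left(d \right)} = -20$ ($W{\left(d \right)} = 5 \left(-4\right) = -20$)
$P{\left(x,B \right)} = B + B^{2}$ ($P{\left(x,B \right)} = B^{2} + B = B + B^{2}$)
$Z = 16$ ($Z = \left(-2\right)^{4} = 16$)
$X Z P{\left(-4,W{\left(-1 \right)} \right)} = 4 \cdot 16 \left(- 20 \left(1 - 20\right)\right) = 64 \left(\left(-20\right) \left(-19\right)\right) = 64 \cdot 380 = 24320$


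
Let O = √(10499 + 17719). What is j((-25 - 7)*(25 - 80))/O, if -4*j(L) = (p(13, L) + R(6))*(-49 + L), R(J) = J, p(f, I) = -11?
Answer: 8555*√28218/112872 ≈ 12.732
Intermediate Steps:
j(L) = -245/4 + 5*L/4 (j(L) = -(-11 + 6)*(-49 + L)/4 = -(-5)*(-49 + L)/4 = -(245 - 5*L)/4 = -245/4 + 5*L/4)
O = √28218 ≈ 167.98
j((-25 - 7)*(25 - 80))/O = (-245/4 + 5*((-25 - 7)*(25 - 80))/4)/(√28218) = (-245/4 + 5*(-32*(-55))/4)*(√28218/28218) = (-245/4 + (5/4)*1760)*(√28218/28218) = (-245/4 + 2200)*(√28218/28218) = 8555*(√28218/28218)/4 = 8555*√28218/112872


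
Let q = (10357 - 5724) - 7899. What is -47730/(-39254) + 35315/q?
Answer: -615184415/64101782 ≈ -9.5970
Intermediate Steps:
q = -3266 (q = 4633 - 7899 = -3266)
-47730/(-39254) + 35315/q = -47730/(-39254) + 35315/(-3266) = -47730*(-1/39254) + 35315*(-1/3266) = 23865/19627 - 35315/3266 = -615184415/64101782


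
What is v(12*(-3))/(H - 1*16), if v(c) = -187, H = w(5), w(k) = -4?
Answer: 187/20 ≈ 9.3500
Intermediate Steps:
H = -4
v(12*(-3))/(H - 1*16) = -187/(-4 - 1*16) = -187/(-4 - 16) = -187/(-20) = -1/20*(-187) = 187/20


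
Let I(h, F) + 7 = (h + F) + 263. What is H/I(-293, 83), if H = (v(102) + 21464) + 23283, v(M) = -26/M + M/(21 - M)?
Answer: 10269089/10557 ≈ 972.73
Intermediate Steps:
I(h, F) = 256 + F + h (I(h, F) = -7 + ((h + F) + 263) = -7 + ((F + h) + 263) = -7 + (263 + F + h) = 256 + F + h)
H = 20538178/459 (H = ((546 - 1*102² - 26*102)/(102*(-21 + 102)) + 21464) + 23283 = ((1/102)*(546 - 1*10404 - 2652)/81 + 21464) + 23283 = ((1/102)*(1/81)*(546 - 10404 - 2652) + 21464) + 23283 = ((1/102)*(1/81)*(-12510) + 21464) + 23283 = (-695/459 + 21464) + 23283 = 9851281/459 + 23283 = 20538178/459 ≈ 44746.)
H/I(-293, 83) = 20538178/(459*(256 + 83 - 293)) = (20538178/459)/46 = (20538178/459)*(1/46) = 10269089/10557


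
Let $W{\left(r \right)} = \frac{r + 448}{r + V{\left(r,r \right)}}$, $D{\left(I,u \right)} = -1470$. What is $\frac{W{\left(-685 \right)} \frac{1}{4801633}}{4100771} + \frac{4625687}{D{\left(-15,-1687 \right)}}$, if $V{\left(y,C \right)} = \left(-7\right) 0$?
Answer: $- \frac{12478181267132656573439}{3965449124137669770} \approx -3146.7$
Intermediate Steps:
$V{\left(y,C \right)} = 0$
$W{\left(r \right)} = \frac{448 + r}{r}$ ($W{\left(r \right)} = \frac{r + 448}{r + 0} = \frac{448 + r}{r}$)
$\frac{W{\left(-685 \right)} \frac{1}{4801633}}{4100771} + \frac{4625687}{D{\left(-15,-1687 \right)}} = \frac{\frac{448 - 685}{-685} \cdot \frac{1}{4801633}}{4100771} + \frac{4625687}{-1470} = \left(- \frac{1}{685}\right) \left(-237\right) \frac{1}{4801633} \cdot \frac{1}{4100771} + 4625687 \left(- \frac{1}{1470}\right) = \frac{237}{685} \cdot \frac{1}{4801633} \cdot \frac{1}{4100771} - \frac{4625687}{1470} = \frac{237}{3289118605} \cdot \frac{1}{4100771} - \frac{4625687}{1470} = \frac{237}{13487922190944455} - \frac{4625687}{1470} = - \frac{12478181267132656573439}{3965449124137669770}$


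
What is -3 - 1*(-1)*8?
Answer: 5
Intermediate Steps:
-3 - 1*(-1)*8 = -3 + 1*8 = -3 + 8 = 5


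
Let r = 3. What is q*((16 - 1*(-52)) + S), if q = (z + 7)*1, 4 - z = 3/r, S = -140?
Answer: -720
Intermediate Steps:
z = 3 (z = 4 - 3/3 = 4 - 1*1 = 4 - 1 = 3)
q = 10 (q = (3 + 7)*1 = 10*1 = 10)
q*((16 - 1*(-52)) + S) = 10*((16 - 1*(-52)) - 140) = 10*((16 + 52) - 140) = 10*(68 - 140) = 10*(-72) = -720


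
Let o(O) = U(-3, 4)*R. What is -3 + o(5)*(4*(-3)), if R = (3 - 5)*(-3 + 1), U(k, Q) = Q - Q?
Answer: -3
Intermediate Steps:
U(k, Q) = 0
R = 4 (R = -2*(-2) = 4)
o(O) = 0 (o(O) = 0*4 = 0)
-3 + o(5)*(4*(-3)) = -3 + 0*(4*(-3)) = -3 + 0*(-12) = -3 + 0 = -3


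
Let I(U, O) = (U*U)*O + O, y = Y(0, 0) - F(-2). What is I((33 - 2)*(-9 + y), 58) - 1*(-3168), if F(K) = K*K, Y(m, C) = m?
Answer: 9422948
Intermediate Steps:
F(K) = K²
y = -4 (y = 0 - 1*(-2)² = 0 - 1*4 = 0 - 4 = -4)
I(U, O) = O + O*U² (I(U, O) = U²*O + O = O*U² + O = O + O*U²)
I((33 - 2)*(-9 + y), 58) - 1*(-3168) = 58*(1 + ((33 - 2)*(-9 - 4))²) - 1*(-3168) = 58*(1 + (31*(-13))²) + 3168 = 58*(1 + (-403)²) + 3168 = 58*(1 + 162409) + 3168 = 58*162410 + 3168 = 9419780 + 3168 = 9422948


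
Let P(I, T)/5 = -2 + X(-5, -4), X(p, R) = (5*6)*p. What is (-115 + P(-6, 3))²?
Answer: 765625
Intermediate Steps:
X(p, R) = 30*p
P(I, T) = -760 (P(I, T) = 5*(-2 + 30*(-5)) = 5*(-2 - 150) = 5*(-152) = -760)
(-115 + P(-6, 3))² = (-115 - 760)² = (-875)² = 765625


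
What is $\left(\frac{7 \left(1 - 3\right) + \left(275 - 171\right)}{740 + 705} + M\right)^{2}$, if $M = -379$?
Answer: $\frac{11993097169}{83521} \approx 1.4359 \cdot 10^{5}$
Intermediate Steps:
$\left(\frac{7 \left(1 - 3\right) + \left(275 - 171\right)}{740 + 705} + M\right)^{2} = \left(\frac{7 \left(1 - 3\right) + \left(275 - 171\right)}{740 + 705} - 379\right)^{2} = \left(\frac{7 \left(-2\right) + 104}{1445} - 379\right)^{2} = \left(\left(-14 + 104\right) \frac{1}{1445} - 379\right)^{2} = \left(90 \cdot \frac{1}{1445} - 379\right)^{2} = \left(\frac{18}{289} - 379\right)^{2} = \left(- \frac{109513}{289}\right)^{2} = \frac{11993097169}{83521}$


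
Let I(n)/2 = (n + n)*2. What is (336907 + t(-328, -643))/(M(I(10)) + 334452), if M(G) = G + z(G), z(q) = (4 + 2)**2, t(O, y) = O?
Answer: 336579/334568 ≈ 1.0060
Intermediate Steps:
I(n) = 8*n (I(n) = 2*((n + n)*2) = 2*((2*n)*2) = 2*(4*n) = 8*n)
z(q) = 36 (z(q) = 6**2 = 36)
M(G) = 36 + G (M(G) = G + 36 = 36 + G)
(336907 + t(-328, -643))/(M(I(10)) + 334452) = (336907 - 328)/((36 + 8*10) + 334452) = 336579/((36 + 80) + 334452) = 336579/(116 + 334452) = 336579/334568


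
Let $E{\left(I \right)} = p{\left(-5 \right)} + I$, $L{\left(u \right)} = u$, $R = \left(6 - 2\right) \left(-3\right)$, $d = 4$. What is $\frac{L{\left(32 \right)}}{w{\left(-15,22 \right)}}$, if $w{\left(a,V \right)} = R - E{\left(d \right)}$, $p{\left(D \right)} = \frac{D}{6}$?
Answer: $- \frac{192}{91} \approx -2.1099$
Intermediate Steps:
$R = -12$ ($R = 4 \left(-3\right) = -12$)
$p{\left(D \right)} = \frac{D}{6}$ ($p{\left(D \right)} = D \frac{1}{6} = \frac{D}{6}$)
$E{\left(I \right)} = - \frac{5}{6} + I$ ($E{\left(I \right)} = \frac{1}{6} \left(-5\right) + I = - \frac{5}{6} + I$)
$w{\left(a,V \right)} = - \frac{91}{6}$ ($w{\left(a,V \right)} = -12 - \left(- \frac{5}{6} + 4\right) = -12 - \frac{19}{6} = - \frac{91}{6}$)
$\frac{L{\left(32 \right)}}{w{\left(-15,22 \right)}} = \frac{32}{- \frac{91}{6}} = 32 \left(- \frac{6}{91}\right) = - \frac{192}{91}$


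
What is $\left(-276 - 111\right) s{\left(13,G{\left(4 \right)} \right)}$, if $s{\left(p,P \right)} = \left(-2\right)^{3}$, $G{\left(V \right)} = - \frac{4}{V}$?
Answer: $3096$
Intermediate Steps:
$s{\left(p,P \right)} = -8$
$\left(-276 - 111\right) s{\left(13,G{\left(4 \right)} \right)} = \left(-276 - 111\right) \left(-8\right) = \left(-387\right) \left(-8\right) = 3096$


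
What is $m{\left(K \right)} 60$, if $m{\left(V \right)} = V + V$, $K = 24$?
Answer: $2880$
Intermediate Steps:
$m{\left(V \right)} = 2 V$
$m{\left(K \right)} 60 = 2 \cdot 24 \cdot 60 = 48 \cdot 60 = 2880$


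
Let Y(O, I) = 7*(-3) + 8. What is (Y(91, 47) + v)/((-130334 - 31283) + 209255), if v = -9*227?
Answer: -1028/23819 ≈ -0.043159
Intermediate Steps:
Y(O, I) = -13 (Y(O, I) = -21 + 8 = -13)
v = -2043
(Y(91, 47) + v)/((-130334 - 31283) + 209255) = (-13 - 2043)/((-130334 - 31283) + 209255) = -2056/(-161617 + 209255) = -2056/47638 = -2056*1/47638 = -1028/23819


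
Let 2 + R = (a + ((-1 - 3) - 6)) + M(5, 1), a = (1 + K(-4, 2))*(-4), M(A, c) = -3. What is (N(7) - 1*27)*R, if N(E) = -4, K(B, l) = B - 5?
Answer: -527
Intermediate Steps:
K(B, l) = -5 + B
a = 32 (a = (1 + (-5 - 4))*(-4) = (1 - 9)*(-4) = -8*(-4) = 32)
R = 17 (R = -2 + ((32 + ((-1 - 3) - 6)) - 3) = -2 + ((32 + (-4 - 6)) - 3) = -2 + ((32 - 10) - 3) = -2 + (22 - 3) = -2 + 19 = 17)
(N(7) - 1*27)*R = (-4 - 1*27)*17 = (-4 - 27)*17 = -31*17 = -527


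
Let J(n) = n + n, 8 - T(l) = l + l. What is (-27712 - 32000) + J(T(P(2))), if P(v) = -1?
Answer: -59692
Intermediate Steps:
T(l) = 8 - 2*l (T(l) = 8 - (l + l) = 8 - 2*l)
J(n) = 2*n
(-27712 - 32000) + J(T(P(2))) = (-27712 - 32000) + 2*(8 - 2*(-1)) = -59712 + 2*(8 + 2) = -59712 + 2*10 = -59712 + 20 = -59692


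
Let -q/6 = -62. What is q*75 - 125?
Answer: 27775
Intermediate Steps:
q = 372 (q = -6*(-62) = 372)
q*75 - 125 = 372*75 - 125 = 27900 - 125 = 27775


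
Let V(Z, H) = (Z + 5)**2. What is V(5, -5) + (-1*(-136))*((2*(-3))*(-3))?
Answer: 2548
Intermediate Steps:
V(Z, H) = (5 + Z)**2
V(5, -5) + (-1*(-136))*((2*(-3))*(-3)) = (5 + 5)**2 + (-1*(-136))*((2*(-3))*(-3)) = 10**2 + 136*(-6*(-3)) = 100 + 136*18 = 100 + 2448 = 2548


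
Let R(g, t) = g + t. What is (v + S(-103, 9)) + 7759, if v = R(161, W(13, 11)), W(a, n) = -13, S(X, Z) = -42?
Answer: 7865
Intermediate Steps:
v = 148 (v = 161 - 13 = 148)
(v + S(-103, 9)) + 7759 = (148 - 42) + 7759 = 106 + 7759 = 7865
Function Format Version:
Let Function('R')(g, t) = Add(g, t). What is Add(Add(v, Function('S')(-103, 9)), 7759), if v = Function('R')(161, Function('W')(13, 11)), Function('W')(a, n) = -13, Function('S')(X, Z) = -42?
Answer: 7865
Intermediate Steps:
v = 148 (v = Add(161, -13) = 148)
Add(Add(v, Function('S')(-103, 9)), 7759) = Add(Add(148, -42), 7759) = Add(106, 7759) = 7865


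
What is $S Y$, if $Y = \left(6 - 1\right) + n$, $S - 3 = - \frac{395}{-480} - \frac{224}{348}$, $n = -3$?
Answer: $\frac{8851}{1392} \approx 6.3585$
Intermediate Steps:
$S = \frac{8851}{2784}$ ($S = 3 - \left(- \frac{79}{96} + \frac{56}{87}\right) = 3 - - \frac{499}{2784} = 3 + \left(\frac{79}{96} - \frac{56}{87}\right) = 3 + \frac{499}{2784} = \frac{8851}{2784} \approx 3.1792$)
$Y = 2$ ($Y = \left(6 - 1\right) - 3 = 5 - 3 = 2$)
$S Y = \frac{8851}{2784} \cdot 2 = \frac{8851}{1392}$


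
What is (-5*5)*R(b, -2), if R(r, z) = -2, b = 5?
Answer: 50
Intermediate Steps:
(-5*5)*R(b, -2) = -5*5*(-2) = -25*(-2) = 50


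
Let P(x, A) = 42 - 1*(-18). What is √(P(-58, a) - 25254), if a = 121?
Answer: I*√25194 ≈ 158.73*I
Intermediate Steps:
P(x, A) = 60 (P(x, A) = 42 + 18 = 60)
√(P(-58, a) - 25254) = √(60 - 25254) = √(-25194) = I*√25194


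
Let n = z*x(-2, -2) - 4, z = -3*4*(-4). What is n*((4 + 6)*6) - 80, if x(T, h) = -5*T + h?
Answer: 22720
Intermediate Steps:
x(T, h) = h - 5*T
z = 48 (z = -12*(-4) = 48)
n = 380 (n = 48*(-2 - 5*(-2)) - 4 = 48*(-2 + 10) - 4 = 48*8 - 4 = 384 - 4 = 380)
n*((4 + 6)*6) - 80 = 380*((4 + 6)*6) - 80 = 380*(10*6) - 80 = 380*60 - 80 = 22800 - 80 = 22720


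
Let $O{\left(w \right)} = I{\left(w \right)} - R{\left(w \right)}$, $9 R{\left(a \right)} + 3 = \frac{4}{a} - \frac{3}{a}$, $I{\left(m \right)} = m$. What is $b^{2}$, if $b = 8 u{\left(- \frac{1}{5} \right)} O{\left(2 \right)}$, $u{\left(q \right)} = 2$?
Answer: $\frac{107584}{81} \approx 1328.2$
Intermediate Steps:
$R{\left(a \right)} = - \frac{1}{3} + \frac{1}{9 a}$ ($R{\left(a \right)} = - \frac{1}{3} + \frac{\frac{4}{a} - \frac{3}{a}}{9} = - \frac{1}{3} + \frac{1}{9 a}$)
$O{\left(w \right)} = w - \frac{1 - 3 w}{9 w}$
$b = \frac{328}{9}$ ($b = 8 \cdot 2 \left(\frac{1}{3} + 2 - \frac{1}{9 \cdot 2}\right) = 16 \left(\frac{1}{3} + 2 - \frac{1}{18}\right) = 16 \cdot \frac{41}{18} = \frac{328}{9} \approx 36.444$)
$b^{2} = \left(\frac{328}{9}\right)^{2} = \frac{107584}{81}$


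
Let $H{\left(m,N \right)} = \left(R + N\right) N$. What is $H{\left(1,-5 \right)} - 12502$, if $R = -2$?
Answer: $-12467$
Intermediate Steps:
$H{\left(m,N \right)} = N \left(-2 + N\right)$ ($H{\left(m,N \right)} = \left(-2 + N\right) N = N \left(-2 + N\right)$)
$H{\left(1,-5 \right)} - 12502 = - 5 \left(-2 - 5\right) - 12502 = \left(-5\right) \left(-7\right) - 12502 = 35 - 12502 = -12467$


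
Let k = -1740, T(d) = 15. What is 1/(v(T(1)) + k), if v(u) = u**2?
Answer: -1/1515 ≈ -0.00066007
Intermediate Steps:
1/(v(T(1)) + k) = 1/(15**2 - 1740) = 1/(225 - 1740) = 1/(-1515) = -1/1515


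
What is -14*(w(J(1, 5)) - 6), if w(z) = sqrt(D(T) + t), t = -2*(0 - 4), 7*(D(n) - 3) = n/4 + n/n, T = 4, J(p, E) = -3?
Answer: 84 - 2*sqrt(553) ≈ 36.968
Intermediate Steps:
D(n) = 22/7 + n/28 (D(n) = 3 + (n/4 + n/n)/7 = 3 + (n*(1/4) + 1)/7 = 3 + (n/4 + 1)/7 = 3 + (1 + n/4)/7 = 3 + (1/7 + n/28) = 22/7 + n/28)
t = 8 (t = -2*(-4) = 8)
w(z) = sqrt(553)/7 (w(z) = sqrt((22/7 + (1/28)*4) + 8) = sqrt((22/7 + 1/7) + 8) = sqrt(23/7 + 8) = sqrt(79/7) = sqrt(553)/7)
-14*(w(J(1, 5)) - 6) = -14*(sqrt(553)/7 - 6) = -14*(-6 + sqrt(553)/7) = 84 - 2*sqrt(553)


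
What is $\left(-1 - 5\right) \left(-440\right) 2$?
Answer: $5280$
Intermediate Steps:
$\left(-1 - 5\right) \left(-440\right) 2 = \left(-6\right) \left(-440\right) 2 = 2640 \cdot 2 = 5280$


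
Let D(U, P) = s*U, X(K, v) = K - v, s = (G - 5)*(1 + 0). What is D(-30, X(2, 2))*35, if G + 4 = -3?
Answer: 12600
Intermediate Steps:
G = -7 (G = -4 - 3 = -7)
s = -12 (s = (-7 - 5)*(1 + 0) = -12*1 = -12)
D(U, P) = -12*U
D(-30, X(2, 2))*35 = -12*(-30)*35 = 360*35 = 12600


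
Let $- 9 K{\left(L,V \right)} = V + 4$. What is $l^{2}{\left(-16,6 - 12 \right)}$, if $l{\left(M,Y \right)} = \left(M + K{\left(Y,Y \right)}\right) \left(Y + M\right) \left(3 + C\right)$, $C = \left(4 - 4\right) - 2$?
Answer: $\frac{9759376}{81} \approx 1.2049 \cdot 10^{5}$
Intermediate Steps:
$K{\left(L,V \right)} = - \frac{4}{9} - \frac{V}{9}$ ($K{\left(L,V \right)} = - \frac{V + 4}{9} = - \frac{4 + V}{9} = - \frac{4}{9} - \frac{V}{9}$)
$C = -2$ ($C = 0 - 2 = -2$)
$l{\left(M,Y \right)} = \left(M + Y\right) \left(- \frac{4}{9} + M - \frac{Y}{9}\right)$ ($l{\left(M,Y \right)} = \left(M - \left(\frac{4}{9} + \frac{Y}{9}\right)\right) \left(Y + M\right) \left(3 - 2\right) = \left(- \frac{4}{9} + M - \frac{Y}{9}\right) \left(M + Y\right) 1 = \left(M + Y\right) \left(- \frac{4}{9} + M - \frac{Y}{9}\right) 1 = \left(M + Y\right) \left(- \frac{4}{9} + M - \frac{Y}{9}\right)$)
$l^{2}{\left(-16,6 - 12 \right)} = \left(\left(-16\right)^{2} - 16 \left(6 - 12\right) - - \frac{16 \left(4 + \left(6 - 12\right)\right)}{9} - \frac{\left(6 - 12\right) \left(4 + \left(6 - 12\right)\right)}{9}\right)^{2} = \left(256 - 16 \left(6 - 12\right) - - \frac{16 \left(4 + \left(6 - 12\right)\right)}{9} - \frac{\left(6 - 12\right) \left(4 + \left(6 - 12\right)\right)}{9}\right)^{2} = \left(256 - -96 - - \frac{16 \left(4 - 6\right)}{9} - - \frac{2 \left(4 - 6\right)}{3}\right)^{2} = \left(256 + 96 - \left(- \frac{16}{9}\right) \left(-2\right) - \left(- \frac{2}{3}\right) \left(-2\right)\right)^{2} = \left(256 + 96 - \frac{32}{9} - \frac{4}{3}\right)^{2} = \left(\frac{3124}{9}\right)^{2} = \frac{9759376}{81}$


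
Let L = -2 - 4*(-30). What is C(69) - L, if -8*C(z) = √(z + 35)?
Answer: -118 - √26/4 ≈ -119.27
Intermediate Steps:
C(z) = -√(35 + z)/8 (C(z) = -√(z + 35)/8 = -√(35 + z)/8)
L = 118 (L = -2 + 120 = 118)
C(69) - L = -√(35 + 69)/8 - 1*118 = -√26/4 - 118 = -118 - √26/4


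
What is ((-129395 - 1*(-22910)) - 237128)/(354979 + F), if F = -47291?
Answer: -343613/307688 ≈ -1.1168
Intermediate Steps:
((-129395 - 1*(-22910)) - 237128)/(354979 + F) = ((-129395 - 1*(-22910)) - 237128)/(354979 - 47291) = ((-129395 + 22910) - 237128)/307688 = (-106485 - 237128)*(1/307688) = -343613*1/307688 = -343613/307688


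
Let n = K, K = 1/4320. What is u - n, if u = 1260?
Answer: 5443199/4320 ≈ 1260.0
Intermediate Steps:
K = 1/4320 ≈ 0.00023148
n = 1/4320 ≈ 0.00023148
u - n = 1260 - 1*1/4320 = 1260 - 1/4320 = 5443199/4320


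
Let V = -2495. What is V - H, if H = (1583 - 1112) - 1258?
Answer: -1708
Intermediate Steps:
H = -787 (H = 471 - 1258 = -787)
V - H = -2495 - 1*(-787) = -2495 + 787 = -1708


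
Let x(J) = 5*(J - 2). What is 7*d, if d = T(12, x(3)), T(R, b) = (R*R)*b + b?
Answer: 5075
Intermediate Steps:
x(J) = -10 + 5*J (x(J) = 5*(-2 + J) = -10 + 5*J)
T(R, b) = b + b*R² (T(R, b) = R²*b + b = b*R² + b = b + b*R²)
d = 725 (d = (-10 + 5*3)*(1 + 12²) = (-10 + 15)*(1 + 144) = 5*145 = 725)
7*d = 7*725 = 5075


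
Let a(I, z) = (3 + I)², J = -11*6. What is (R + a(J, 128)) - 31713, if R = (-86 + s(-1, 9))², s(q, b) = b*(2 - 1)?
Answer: -21815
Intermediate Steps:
J = -66
s(q, b) = b (s(q, b) = b*1 = b)
R = 5929 (R = (-86 + 9)² = (-77)² = 5929)
(R + a(J, 128)) - 31713 = (5929 + (3 - 66)²) - 31713 = (5929 + (-63)²) - 31713 = (5929 + 3969) - 31713 = 9898 - 31713 = -21815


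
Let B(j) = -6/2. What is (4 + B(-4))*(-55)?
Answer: -55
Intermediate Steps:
B(j) = -3 (B(j) = -6*½ = -3)
(4 + B(-4))*(-55) = (4 - 3)*(-55) = 1*(-55) = -55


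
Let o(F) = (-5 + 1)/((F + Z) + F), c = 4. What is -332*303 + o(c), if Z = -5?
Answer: -301792/3 ≈ -1.0060e+5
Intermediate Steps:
o(F) = -4/(-5 + 2*F) (o(F) = (-5 + 1)/((F - 5) + F) = -4/((-5 + F) + F) = -4/(-5 + 2*F))
-332*303 + o(c) = -332*303 - 4/(-5 + 2*4) = -100596 - 4/(-5 + 8) = -100596 - 4/3 = -301792/3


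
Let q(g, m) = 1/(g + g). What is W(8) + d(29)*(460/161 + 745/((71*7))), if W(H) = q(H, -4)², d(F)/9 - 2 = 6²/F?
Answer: 468901453/3689728 ≈ 127.08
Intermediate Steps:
d(F) = 18 + 324/F (d(F) = 18 + 9*(6²/F) = 18 + 9*(36/F) = 18 + 324/F)
q(g, m) = 1/(2*g)
W(H) = 1/(4*H²) (W(H) = (1/(2*H))² = 1/(4*H²))
W(8) + d(29)*(460/161 + 745/((71*7))) = (¼)/8² + (18 + 324/29)*(460/161 + 745/((71*7))) = (¼)*(1/64) + (18 + 324*(1/29))*(460*(1/161) + 745/497) = 1/256 + (18 + 324/29)*(20/7 + 745*(1/497)) = 1/256 + 846*(20/7 + 745/497)/29 = 1/256 + (846/29)*(2165/497) = 1/256 + 1831590/14413 = 468901453/3689728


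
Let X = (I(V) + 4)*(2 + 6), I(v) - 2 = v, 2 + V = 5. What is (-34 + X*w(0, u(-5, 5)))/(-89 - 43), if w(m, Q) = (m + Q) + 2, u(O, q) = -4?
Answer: 89/66 ≈ 1.3485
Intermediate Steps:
V = 3 (V = -2 + 5 = 3)
w(m, Q) = 2 + Q + m (w(m, Q) = (Q + m) + 2 = 2 + Q + m)
I(v) = 2 + v
X = 72 (X = ((2 + 3) + 4)*(2 + 6) = (5 + 4)*8 = 9*8 = 72)
(-34 + X*w(0, u(-5, 5)))/(-89 - 43) = (-34 + 72*(2 - 4 + 0))/(-89 - 43) = (-34 + 72*(-2))/(-132) = (-34 - 144)*(-1/132) = -178*(-1/132) = 89/66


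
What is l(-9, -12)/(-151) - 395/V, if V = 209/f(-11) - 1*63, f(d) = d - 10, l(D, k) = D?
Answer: 1266333/231332 ≈ 5.4741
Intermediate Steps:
f(d) = -10 + d
V = -1532/21 (V = 209/(-10 - 11) - 1*63 = 209/(-21) - 63 = 209*(-1/21) - 63 = -209/21 - 63 = -1532/21 ≈ -72.952)
l(-9, -12)/(-151) - 395/V = -9/(-151) - 395/(-1532/21) = -9*(-1/151) - 395*(-21/1532) = 9/151 + 8295/1532 = 1266333/231332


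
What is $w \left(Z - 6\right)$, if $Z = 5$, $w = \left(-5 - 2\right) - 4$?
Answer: $11$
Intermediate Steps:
$w = -11$ ($w = -7 - 4 = -11$)
$w \left(Z - 6\right) = - 11 \left(5 - 6\right) = \left(-11\right) \left(-1\right) = 11$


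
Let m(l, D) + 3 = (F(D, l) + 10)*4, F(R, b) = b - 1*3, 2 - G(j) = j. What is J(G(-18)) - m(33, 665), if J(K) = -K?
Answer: -177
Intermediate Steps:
G(j) = 2 - j
F(R, b) = -3 + b (F(R, b) = b - 3 = -3 + b)
m(l, D) = 25 + 4*l (m(l, D) = -3 + ((-3 + l) + 10)*4 = -3 + (7 + l)*4 = -3 + (28 + 4*l) = 25 + 4*l)
J(G(-18)) - m(33, 665) = -(2 - 1*(-18)) - (25 + 4*33) = -(2 + 18) - (25 + 132) = -1*20 - 1*157 = -20 - 157 = -177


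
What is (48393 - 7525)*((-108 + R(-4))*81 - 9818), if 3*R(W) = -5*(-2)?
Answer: -747720928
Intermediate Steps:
R(W) = 10/3 (R(W) = (-5*(-2))/3 = (⅓)*10 = 10/3)
(48393 - 7525)*((-108 + R(-4))*81 - 9818) = (48393 - 7525)*((-108 + 10/3)*81 - 9818) = 40868*(-314/3*81 - 9818) = 40868*(-8478 - 9818) = 40868*(-18296) = -747720928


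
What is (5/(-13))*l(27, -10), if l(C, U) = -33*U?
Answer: -1650/13 ≈ -126.92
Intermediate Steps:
(5/(-13))*l(27, -10) = (5/(-13))*(-33*(-10)) = (5*(-1/13))*330 = -5/13*330 = -1650/13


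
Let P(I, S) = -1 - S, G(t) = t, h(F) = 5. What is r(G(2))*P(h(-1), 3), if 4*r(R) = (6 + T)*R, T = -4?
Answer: -4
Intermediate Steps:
r(R) = R/2 (r(R) = ((6 - 4)*R)/4 = (2*R)/4 = R/2)
r(G(2))*P(h(-1), 3) = ((½)*2)*(-1 - 1*3) = 1*(-1 - 3) = 1*(-4) = -4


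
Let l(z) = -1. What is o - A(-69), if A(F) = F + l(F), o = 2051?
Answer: 2121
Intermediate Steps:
A(F) = -1 + F (A(F) = F - 1 = -1 + F)
o - A(-69) = 2051 - (-1 - 69) = 2051 - 1*(-70) = 2051 + 70 = 2121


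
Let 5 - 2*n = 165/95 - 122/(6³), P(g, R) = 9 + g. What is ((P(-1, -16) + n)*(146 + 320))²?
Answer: 89871746165041/4210704 ≈ 2.1344e+7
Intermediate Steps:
n = 7855/4104 (n = 5/2 - (165/95 - 122/(6³))/2 = 5/2 - (165*(1/95) - 122/216)/2 = 5/2 - (33/19 - 122*1/216)/2 = 5/2 - (33/19 - 61/108)/2 = 5/2 - ½*2405/2052 = 5/2 - 2405/4104 = 7855/4104 ≈ 1.9140)
((P(-1, -16) + n)*(146 + 320))² = (((9 - 1) + 7855/4104)*(146 + 320))² = ((8 + 7855/4104)*466)² = ((40687/4104)*466)² = (9480071/2052)² = 89871746165041/4210704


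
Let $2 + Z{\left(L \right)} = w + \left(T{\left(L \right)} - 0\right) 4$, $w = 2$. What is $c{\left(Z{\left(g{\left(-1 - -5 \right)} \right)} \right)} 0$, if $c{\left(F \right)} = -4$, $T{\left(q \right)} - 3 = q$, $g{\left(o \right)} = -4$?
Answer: $0$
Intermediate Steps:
$T{\left(q \right)} = 3 + q$
$Z{\left(L \right)} = 12 + 4 L$ ($Z{\left(L \right)} = -2 + \left(2 + \left(\left(3 + L\right) - 0\right) 4\right) = -2 + \left(2 + \left(\left(3 + L\right) + 0\right) 4\right) = -2 + \left(2 + \left(3 + L\right) 4\right) = -2 + \left(2 + \left(12 + 4 L\right)\right) = -2 + \left(14 + 4 L\right) = 12 + 4 L$)
$c{\left(Z{\left(g{\left(-1 - -5 \right)} \right)} \right)} 0 = \left(-4\right) 0 = 0$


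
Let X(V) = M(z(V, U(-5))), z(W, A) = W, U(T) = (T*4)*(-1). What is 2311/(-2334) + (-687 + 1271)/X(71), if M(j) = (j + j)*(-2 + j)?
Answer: -1182229/1270474 ≈ -0.93054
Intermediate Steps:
U(T) = -4*T (U(T) = (4*T)*(-1) = -4*T)
M(j) = 2*j*(-2 + j) (M(j) = (2*j)*(-2 + j) = 2*j*(-2 + j))
X(V) = 2*V*(-2 + V)
2311/(-2334) + (-687 + 1271)/X(71) = 2311/(-2334) + (-687 + 1271)/((2*71*(-2 + 71))) = 2311*(-1/2334) + 584/((2*71*69)) = -2311/2334 + 584/9798 = -2311/2334 + 584*(1/9798) = -2311/2334 + 292/4899 = -1182229/1270474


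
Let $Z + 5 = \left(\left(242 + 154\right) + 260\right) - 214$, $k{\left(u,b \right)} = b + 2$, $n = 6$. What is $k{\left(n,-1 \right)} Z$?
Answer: $437$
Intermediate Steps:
$k{\left(u,b \right)} = 2 + b$
$Z = 437$ ($Z = -5 + \left(\left(\left(242 + 154\right) + 260\right) - 214\right) = -5 + \left(\left(396 + 260\right) - 214\right) = -5 + \left(656 - 214\right) = -5 + 442 = 437$)
$k{\left(n,-1 \right)} Z = \left(2 - 1\right) 437 = 1 \cdot 437 = 437$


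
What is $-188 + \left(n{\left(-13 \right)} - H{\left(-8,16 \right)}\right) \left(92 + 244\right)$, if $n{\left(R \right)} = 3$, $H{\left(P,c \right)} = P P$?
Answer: $-20684$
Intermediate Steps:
$H{\left(P,c \right)} = P^{2}$
$-188 + \left(n{\left(-13 \right)} - H{\left(-8,16 \right)}\right) \left(92 + 244\right) = -188 + \left(3 - \left(-8\right)^{2}\right) \left(92 + 244\right) = -188 + \left(3 - 64\right) 336 = -188 - 20496 = -20684$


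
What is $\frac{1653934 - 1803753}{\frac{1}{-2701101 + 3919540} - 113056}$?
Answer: $\frac{182545312541}{137751839583} \approx 1.3252$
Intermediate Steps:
$\frac{1653934 - 1803753}{\frac{1}{-2701101 + 3919540} - 113056} = - \frac{149819}{\frac{1}{1218439} - 113056} = - \frac{149819}{- \frac{137751839583}{1218439}} = \left(-149819\right) \left(- \frac{1218439}{137751839583}\right) = \frac{182545312541}{137751839583}$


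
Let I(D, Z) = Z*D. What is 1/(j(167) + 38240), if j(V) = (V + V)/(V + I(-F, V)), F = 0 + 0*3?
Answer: 1/38242 ≈ 2.6149e-5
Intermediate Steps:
F = 0 (F = 0 + 0 = 0)
I(D, Z) = D*Z
j(V) = 2 (j(V) = (V + V)/(V + (-1*0)*V) = (2*V)/(V + 0*V) = (2*V)/(V + 0) = (2*V)/V = 2)
1/(j(167) + 38240) = 1/(2 + 38240) = 1/38242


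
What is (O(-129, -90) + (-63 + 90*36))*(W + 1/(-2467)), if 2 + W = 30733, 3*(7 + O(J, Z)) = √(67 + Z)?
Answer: 240328401920/2467 + 75813376*I*√23/7401 ≈ 9.7417e+7 + 49127.0*I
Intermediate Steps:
O(J, Z) = -7 + √(67 + Z)/3
W = 30731 (W = -2 + 30733 = 30731)
(O(-129, -90) + (-63 + 90*36))*(W + 1/(-2467)) = ((-7 + √(67 - 90)/3) + (-63 + 90*36))*(30731 + 1/(-2467)) = ((-7 + √(-23)/3) + (-63 + 3240))*(30731 - 1/2467) = ((-7 + (I*√23)/3) + 3177)*(75813376/2467) = ((-7 + I*√23/3) + 3177)*(75813376/2467) = (3170 + I*√23/3)*(75813376/2467) = 240328401920/2467 + 75813376*I*√23/7401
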